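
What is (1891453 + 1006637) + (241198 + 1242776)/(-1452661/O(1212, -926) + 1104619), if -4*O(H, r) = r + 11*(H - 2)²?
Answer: 25777047936912469488/8894491195175 ≈ 2.8981e+6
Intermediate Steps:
O(H, r) = -11*(-2 + H)²/4 - r/4 (O(H, r) = -(r + 11*(H - 2)²)/4 = -(r + 11*(-2 + H)²)/4 = -11*(-2 + H)²/4 - r/4)
(1891453 + 1006637) + (241198 + 1242776)/(-1452661/O(1212, -926) + 1104619) = (1891453 + 1006637) + (241198 + 1242776)/(-1452661/(-11*(-2 + 1212)²/4 - ¼*(-926)) + 1104619) = 2898090 + 1483974/(-1452661/(-11/4*1210² + 463/2) + 1104619) = 2898090 + 1483974/(-1452661/(-11/4*1464100 + 463/2) + 1104619) = 2898090 + 1483974/(-1452661/(-4026275 + 463/2) + 1104619) = 2898090 + 1483974/(-1452661/(-8052087/2) + 1104619) = 2898090 + 1483974/(-1452661*(-2/8052087) + 1104619) = 2898090 + 1483974/(2905322/8052087 + 1104619) = 2898090 + 1483974/(8894491195175/8052087) = 2898090 + 1483974*(8052087/8894491195175) = 2898090 + 11949087753738/8894491195175 = 25777047936912469488/8894491195175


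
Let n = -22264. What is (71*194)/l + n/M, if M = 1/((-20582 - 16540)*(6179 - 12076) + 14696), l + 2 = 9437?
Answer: -45987176583215426/9435 ≈ -4.8741e+12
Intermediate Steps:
l = 9435 (l = -2 + 9437 = 9435)
M = 1/218923130 (M = 1/(-37122*(-5897) + 14696) = 1/(218908434 + 14696) = 1/218923130 ≈ 4.5678e-9)
(71*194)/l + n/M = (71*194)/9435 - 22264/1/218923130 = 13774*(1/9435) - 22264*218923130 = 13774/9435 - 4874104566320 = -45987176583215426/9435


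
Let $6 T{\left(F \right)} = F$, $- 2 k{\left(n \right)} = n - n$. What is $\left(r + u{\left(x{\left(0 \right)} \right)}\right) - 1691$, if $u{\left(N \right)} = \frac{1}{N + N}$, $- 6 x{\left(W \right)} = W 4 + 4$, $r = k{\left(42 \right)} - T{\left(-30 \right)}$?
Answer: $- \frac{6747}{4} \approx -1686.8$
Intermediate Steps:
$k{\left(n \right)} = 0$ ($k{\left(n \right)} = - \frac{n - n}{2} = \left(- \frac{1}{2}\right) 0 = 0$)
$T{\left(F \right)} = \frac{F}{6}$
$r = 5$ ($r = 0 - \frac{1}{6} \left(-30\right) = 0 - -5 = 0 + 5 = 5$)
$x{\left(W \right)} = - \frac{2}{3} - \frac{2 W}{3}$ ($x{\left(W \right)} = - \frac{W 4 + 4}{6} = - \frac{4 W + 4}{6} = - \frac{4 + 4 W}{6} = - \frac{2}{3} - \frac{2 W}{3}$)
$u{\left(N \right)} = \frac{1}{2 N}$
$\left(r + u{\left(x{\left(0 \right)} \right)}\right) - 1691 = \left(5 + \frac{1}{2 \left(- \frac{2}{3} - 0\right)}\right) - 1691 = \left(5 + \frac{1}{2 \left(- \frac{2}{3} + 0\right)}\right) - 1691 = \left(5 + \frac{1}{2 \left(- \frac{2}{3}\right)}\right) - 1691 = \left(5 + \frac{1}{2} \left(- \frac{3}{2}\right)\right) - 1691 = \left(5 - \frac{3}{4}\right) - 1691 = \frac{17}{4} - 1691 = - \frac{6747}{4}$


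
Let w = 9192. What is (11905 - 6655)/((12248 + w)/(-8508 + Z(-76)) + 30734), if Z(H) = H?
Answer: 938875/5495817 ≈ 0.17083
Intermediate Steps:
(11905 - 6655)/((12248 + w)/(-8508 + Z(-76)) + 30734) = (11905 - 6655)/((12248 + 9192)/(-8508 - 76) + 30734) = 5250/(21440/(-8584) + 30734) = 5250/(21440*(-1/8584) + 30734) = 5250/(-2680/1073 + 30734) = 5250/(32974902/1073) = 5250*(1073/32974902) = 938875/5495817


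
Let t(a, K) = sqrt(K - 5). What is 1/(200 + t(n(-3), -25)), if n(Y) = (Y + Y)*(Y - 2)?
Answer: 20/4003 - I*sqrt(30)/40030 ≈ 0.0049963 - 0.00013683*I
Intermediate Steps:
n(Y) = 2*Y*(-2 + Y) (n(Y) = (2*Y)*(-2 + Y) = 2*Y*(-2 + Y))
t(a, K) = sqrt(-5 + K)
1/(200 + t(n(-3), -25)) = 1/(200 + sqrt(-5 - 25)) = 1/(200 + sqrt(-30)) = 1/(200 + I*sqrt(30))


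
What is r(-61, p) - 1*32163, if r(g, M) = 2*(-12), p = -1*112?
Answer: -32187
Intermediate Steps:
p = -112
r(g, M) = -24
r(-61, p) - 1*32163 = -24 - 1*32163 = -24 - 32163 = -32187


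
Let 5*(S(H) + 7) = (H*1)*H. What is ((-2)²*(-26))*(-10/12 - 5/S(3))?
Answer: -40/3 ≈ -13.333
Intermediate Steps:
S(H) = -7 + H²/5 (S(H) = -7 + ((H*1)*H)/5 = -7 + (H*H)/5 = -7 + H²/5)
((-2)²*(-26))*(-10/12 - 5/S(3)) = ((-2)²*(-26))*(-10/12 - 5/(-7 + (⅕)*3²)) = (4*(-26))*(-10*1/12 - 5/(-7 + (⅕)*9)) = -104*(-⅚ - 5/(-7 + 9/5)) = -104*(-⅚ - 5/(-26/5)) = -104*(-⅚ - 5*(-5/26)) = -104*(-⅚ + 25/26) = -104*5/39 = -40/3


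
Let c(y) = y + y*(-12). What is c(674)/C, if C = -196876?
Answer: 3707/98438 ≈ 0.037658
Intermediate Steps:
c(y) = -11*y (c(y) = y - 12*y = -11*y)
c(674)/C = -11*674/(-196876) = -7414*(-1/196876) = 3707/98438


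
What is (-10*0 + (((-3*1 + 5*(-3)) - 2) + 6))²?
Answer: 196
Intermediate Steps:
(-10*0 + (((-3*1 + 5*(-3)) - 2) + 6))² = (0 + (((-3 - 15) - 2) + 6))² = (0 + ((-18 - 2) + 6))² = (0 + (-20 + 6))² = (0 - 14)² = (-14)² = 196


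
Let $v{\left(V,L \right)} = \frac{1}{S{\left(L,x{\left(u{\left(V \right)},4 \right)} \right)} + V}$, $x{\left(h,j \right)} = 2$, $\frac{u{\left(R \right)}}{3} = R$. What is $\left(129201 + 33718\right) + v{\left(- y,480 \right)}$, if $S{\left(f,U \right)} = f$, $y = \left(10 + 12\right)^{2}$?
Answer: $\frac{651675}{4} \approx 1.6292 \cdot 10^{5}$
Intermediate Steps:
$u{\left(R \right)} = 3 R$
$y = 484$ ($y = 22^{2} = 484$)
$v{\left(V,L \right)} = \frac{1}{L + V}$
$\left(129201 + 33718\right) + v{\left(- y,480 \right)} = \left(129201 + 33718\right) + \frac{1}{480 - 484} = 162919 + \frac{1}{480 - 484} = 162919 + \frac{1}{-4} = 162919 - \frac{1}{4} = \frac{651675}{4}$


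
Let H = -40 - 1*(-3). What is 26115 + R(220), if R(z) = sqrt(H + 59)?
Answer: 26115 + sqrt(22) ≈ 26120.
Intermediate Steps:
H = -37 (H = -40 + 3 = -37)
R(z) = sqrt(22) (R(z) = sqrt(-37 + 59) = sqrt(22))
26115 + R(220) = 26115 + sqrt(22)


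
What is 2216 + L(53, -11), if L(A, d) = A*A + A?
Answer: 5078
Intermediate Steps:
L(A, d) = A + A**2 (L(A, d) = A**2 + A = A + A**2)
2216 + L(53, -11) = 2216 + 53*(1 + 53) = 2216 + 53*54 = 2216 + 2862 = 5078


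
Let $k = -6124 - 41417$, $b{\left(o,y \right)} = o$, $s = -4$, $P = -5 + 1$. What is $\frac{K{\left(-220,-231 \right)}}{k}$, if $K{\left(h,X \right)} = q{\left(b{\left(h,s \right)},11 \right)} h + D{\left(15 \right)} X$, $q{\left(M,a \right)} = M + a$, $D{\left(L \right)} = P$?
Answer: $- \frac{3608}{3657} \approx -0.9866$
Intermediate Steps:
$P = -4$
$D{\left(L \right)} = -4$
$K{\left(h,X \right)} = - 4 X + h \left(11 + h\right)$ ($K{\left(h,X \right)} = \left(h + 11\right) h - 4 X = \left(11 + h\right) h - 4 X = h \left(11 + h\right) - 4 X = - 4 X + h \left(11 + h\right)$)
$k = -47541$ ($k = -6124 - 41417 = -47541$)
$\frac{K{\left(-220,-231 \right)}}{k} = \frac{\left(-4\right) \left(-231\right) - 220 \left(11 - 220\right)}{-47541} = \left(924 - -45980\right) \left(- \frac{1}{47541}\right) = \left(924 + 45980\right) \left(- \frac{1}{47541}\right) = 46904 \left(- \frac{1}{47541}\right) = - \frac{3608}{3657}$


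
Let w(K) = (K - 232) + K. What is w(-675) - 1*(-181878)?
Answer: 180296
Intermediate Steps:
w(K) = -232 + 2*K (w(K) = (-232 + K) + K = -232 + 2*K)
w(-675) - 1*(-181878) = (-232 + 2*(-675)) - 1*(-181878) = (-232 - 1350) + 181878 = -1582 + 181878 = 180296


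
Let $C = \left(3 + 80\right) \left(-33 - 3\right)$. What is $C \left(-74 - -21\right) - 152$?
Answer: $158212$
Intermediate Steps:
$C = -2988$ ($C = 83 \left(-36\right) = -2988$)
$C \left(-74 - -21\right) - 152 = - 2988 \left(-74 - -21\right) - 152 = - 2988 \left(-74 + 21\right) - 152 = \left(-2988\right) \left(-53\right) - 152 = 158364 - 152 = 158212$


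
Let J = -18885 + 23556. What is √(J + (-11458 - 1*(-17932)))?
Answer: √11145 ≈ 105.57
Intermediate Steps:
J = 4671
√(J + (-11458 - 1*(-17932))) = √(4671 + (-11458 - 1*(-17932))) = √(4671 + (-11458 + 17932)) = √(4671 + 6474) = √11145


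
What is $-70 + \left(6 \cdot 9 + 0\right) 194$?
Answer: $10406$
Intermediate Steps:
$-70 + \left(6 \cdot 9 + 0\right) 194 = -70 + \left(54 + 0\right) 194 = -70 + 54 \cdot 194 = -70 + 10476 = 10406$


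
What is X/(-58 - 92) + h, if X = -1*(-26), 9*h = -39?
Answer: -338/75 ≈ -4.5067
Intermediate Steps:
h = -13/3 (h = (⅑)*(-39) = -13/3 ≈ -4.3333)
X = 26
X/(-58 - 92) + h = 26/(-58 - 92) - 13/3 = 26/(-150) - 13/3 = -1/150*26 - 13/3 = -13/75 - 13/3 = -338/75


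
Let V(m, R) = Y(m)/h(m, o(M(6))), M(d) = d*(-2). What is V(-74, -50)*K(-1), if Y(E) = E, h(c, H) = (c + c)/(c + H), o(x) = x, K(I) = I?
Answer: 43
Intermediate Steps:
M(d) = -2*d
h(c, H) = 2*c/(H + c) (h(c, H) = (2*c)/(H + c) = 2*c/(H + c))
V(m, R) = -6 + m/2 (V(m, R) = m/((2*m/(-2*6 + m))) = m/((2*m/(-12 + m))) = m*((-12 + m)/(2*m)) = -6 + m/2)
V(-74, -50)*K(-1) = (-6 + (½)*(-74))*(-1) = (-6 - 37)*(-1) = -43*(-1) = 43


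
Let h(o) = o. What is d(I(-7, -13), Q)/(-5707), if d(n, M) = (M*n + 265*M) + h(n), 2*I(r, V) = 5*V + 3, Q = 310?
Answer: -72509/5707 ≈ -12.705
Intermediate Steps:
I(r, V) = 3/2 + 5*V/2 (I(r, V) = (5*V + 3)/2 = (3 + 5*V)/2 = 3/2 + 5*V/2)
d(n, M) = n + 265*M + M*n (d(n, M) = (M*n + 265*M) + n = (265*M + M*n) + n = n + 265*M + M*n)
d(I(-7, -13), Q)/(-5707) = ((3/2 + (5/2)*(-13)) + 265*310 + 310*(3/2 + (5/2)*(-13)))/(-5707) = ((3/2 - 65/2) + 82150 + 310*(3/2 - 65/2))*(-1/5707) = (-31 + 82150 + 310*(-31))*(-1/5707) = (-31 + 82150 - 9610)*(-1/5707) = 72509*(-1/5707) = -72509/5707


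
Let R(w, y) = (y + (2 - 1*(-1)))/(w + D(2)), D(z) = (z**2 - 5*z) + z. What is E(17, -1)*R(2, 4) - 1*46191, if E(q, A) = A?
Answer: -92375/2 ≈ -46188.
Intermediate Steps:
D(z) = z**2 - 4*z
R(w, y) = (3 + y)/(-4 + w) (R(w, y) = (y + (2 - 1*(-1)))/(w + 2*(-4 + 2)) = (y + (2 + 1))/(w + 2*(-2)) = (y + 3)/(w - 4) = (3 + y)/(-4 + w))
E(17, -1)*R(2, 4) - 1*46191 = -(3 + 4)/(-4 + 2) - 1*46191 = -7/(-2) - 46191 = -(-1)*7/2 - 46191 = -1*(-7/2) - 46191 = 7/2 - 46191 = -92375/2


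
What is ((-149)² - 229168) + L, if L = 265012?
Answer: 58045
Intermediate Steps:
((-149)² - 229168) + L = ((-149)² - 229168) + 265012 = (22201 - 229168) + 265012 = -206967 + 265012 = 58045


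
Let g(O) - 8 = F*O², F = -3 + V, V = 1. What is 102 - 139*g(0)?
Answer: -1010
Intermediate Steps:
F = -2 (F = -3 + 1 = -2)
g(O) = 8 - 2*O²
102 - 139*g(0) = 102 - 139*(8 - 2*0²) = 102 - 139*(8 - 2*0) = 102 - 139*(8 + 0) = 102 - 139*8 = 102 - 1112 = -1010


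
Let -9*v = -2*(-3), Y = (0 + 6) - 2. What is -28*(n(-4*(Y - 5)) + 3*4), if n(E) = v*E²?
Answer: -112/3 ≈ -37.333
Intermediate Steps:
Y = 4 (Y = 6 - 2 = 4)
v = -⅔ (v = -(-2)*(-3)/9 = -⅑*6 = -⅔ ≈ -0.66667)
n(E) = -2*E²/3
-28*(n(-4*(Y - 5)) + 3*4) = -28*(-2*16*(4 - 5)²/3 + 3*4) = -28*(-2*(-4*(-1))²/3 + 12) = -28*(-⅔*4² + 12) = -28*(-⅔*16 + 12) = -28*(-32/3 + 12) = -28*4/3 = -112/3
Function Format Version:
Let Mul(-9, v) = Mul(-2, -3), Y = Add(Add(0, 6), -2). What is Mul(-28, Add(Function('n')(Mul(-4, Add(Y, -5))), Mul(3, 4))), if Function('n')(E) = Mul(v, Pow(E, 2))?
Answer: Rational(-112, 3) ≈ -37.333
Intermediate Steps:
Y = 4 (Y = Add(6, -2) = 4)
v = Rational(-2, 3) (v = Mul(Rational(-1, 9), Mul(-2, -3)) = Mul(Rational(-1, 9), 6) = Rational(-2, 3) ≈ -0.66667)
Function('n')(E) = Mul(Rational(-2, 3), Pow(E, 2))
Mul(-28, Add(Function('n')(Mul(-4, Add(Y, -5))), Mul(3, 4))) = Mul(-28, Add(Mul(Rational(-2, 3), Pow(Mul(-4, Add(4, -5)), 2)), Mul(3, 4))) = Mul(-28, Add(Mul(Rational(-2, 3), Pow(Mul(-4, -1), 2)), 12)) = Mul(-28, Add(Mul(Rational(-2, 3), Pow(4, 2)), 12)) = Mul(-28, Add(Mul(Rational(-2, 3), 16), 12)) = Mul(-28, Add(Rational(-32, 3), 12)) = Mul(-28, Rational(4, 3)) = Rational(-112, 3)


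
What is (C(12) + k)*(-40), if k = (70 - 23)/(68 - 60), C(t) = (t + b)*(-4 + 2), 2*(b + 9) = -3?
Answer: -115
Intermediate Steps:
b = -21/2 (b = -9 + (½)*(-3) = -9 - 3/2 = -21/2 ≈ -10.500)
C(t) = 21 - 2*t (C(t) = (t - 21/2)*(-4 + 2) = (-21/2 + t)*(-2) = 21 - 2*t)
k = 47/8 ≈ 5.8750
(C(12) + k)*(-40) = ((21 - 2*12) + 47/8)*(-40) = ((21 - 24) + 47/8)*(-40) = (-3 + 47/8)*(-40) = (23/8)*(-40) = -115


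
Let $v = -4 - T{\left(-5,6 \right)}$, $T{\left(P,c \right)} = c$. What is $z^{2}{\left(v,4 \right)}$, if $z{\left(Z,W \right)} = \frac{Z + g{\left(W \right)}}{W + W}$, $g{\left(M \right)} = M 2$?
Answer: $\frac{1}{16} \approx 0.0625$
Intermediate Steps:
$g{\left(M \right)} = 2 M$
$v = -10$ ($v = -4 - 6 = -10$)
$z{\left(Z,W \right)} = \frac{Z + 2 W}{2 W}$ ($z{\left(Z,W \right)} = \frac{Z + 2 W}{W + W} = \frac{Z + 2 W}{2 W}$)
$z^{2}{\left(v,4 \right)} = \left(\frac{4 + \frac{1}{2} \left(-10\right)}{4}\right)^{2} = \left(\frac{4 - 5}{4}\right)^{2} = \left(\frac{1}{4} \left(-1\right)\right)^{2} = \left(- \frac{1}{4}\right)^{2} = \frac{1}{16}$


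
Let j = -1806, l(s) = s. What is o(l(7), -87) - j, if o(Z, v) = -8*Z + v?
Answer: 1663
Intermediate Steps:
o(Z, v) = v - 8*Z
o(l(7), -87) - j = (-87 - 8*7) - 1*(-1806) = (-87 - 56) + 1806 = -143 + 1806 = 1663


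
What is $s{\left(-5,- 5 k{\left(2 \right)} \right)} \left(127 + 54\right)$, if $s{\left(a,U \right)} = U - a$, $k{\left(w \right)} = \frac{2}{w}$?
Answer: $0$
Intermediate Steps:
$s{\left(-5,- 5 k{\left(2 \right)} \right)} \left(127 + 54\right) = \left(- 5 \cdot \frac{2}{2} - -5\right) \left(127 + 54\right) = \left(- 5 \cdot 2 \cdot \frac{1}{2} + 5\right) 181 = \left(\left(-5\right) 1 + 5\right) 181 = \left(-5 + 5\right) 181 = 0 \cdot 181 = 0$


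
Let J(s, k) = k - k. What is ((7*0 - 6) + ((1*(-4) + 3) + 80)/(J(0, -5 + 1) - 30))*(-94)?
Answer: 12173/15 ≈ 811.53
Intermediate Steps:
J(s, k) = 0
((7*0 - 6) + ((1*(-4) + 3) + 80)/(J(0, -5 + 1) - 30))*(-94) = ((7*0 - 6) + ((1*(-4) + 3) + 80)/(0 - 30))*(-94) = ((0 - 6) + ((-4 + 3) + 80)/(-30))*(-94) = (-6 + (-1 + 80)*(-1/30))*(-94) = (-6 + 79*(-1/30))*(-94) = (-6 - 79/30)*(-94) = -259/30*(-94) = 12173/15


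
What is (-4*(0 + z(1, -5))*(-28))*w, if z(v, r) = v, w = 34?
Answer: 3808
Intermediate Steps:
(-4*(0 + z(1, -5))*(-28))*w = (-4*(0 + 1)*(-28))*34 = (-4*1*(-28))*34 = -4*(-28)*34 = 112*34 = 3808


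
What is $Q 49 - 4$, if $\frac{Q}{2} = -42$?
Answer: $-4120$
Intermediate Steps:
$Q = -84$ ($Q = 2 \left(-42\right) = -84$)
$Q 49 - 4 = \left(-84\right) 49 - 4 = -4116 - 4 = -4120$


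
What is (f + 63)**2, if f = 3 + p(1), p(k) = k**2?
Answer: 4489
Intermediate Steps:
f = 4 (f = 3 + 1**2 = 3 + 1 = 4)
(f + 63)**2 = (4 + 63)**2 = 67**2 = 4489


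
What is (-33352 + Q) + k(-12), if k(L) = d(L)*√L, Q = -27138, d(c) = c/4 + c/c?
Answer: -60490 - 4*I*√3 ≈ -60490.0 - 6.9282*I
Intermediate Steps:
d(c) = 1 + c/4 (d(c) = c*(¼) + 1 = c/4 + 1 = 1 + c/4)
k(L) = √L*(1 + L/4) (k(L) = (1 + L/4)*√L = √L*(1 + L/4))
(-33352 + Q) + k(-12) = (-33352 - 27138) + √(-12)*(4 - 12)/4 = -60490 + (¼)*(2*I*√3)*(-8) = -60490 - 4*I*√3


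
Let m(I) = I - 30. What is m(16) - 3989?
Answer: -4003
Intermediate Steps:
m(I) = -30 + I
m(16) - 3989 = (-30 + 16) - 3989 = -14 - 3989 = -4003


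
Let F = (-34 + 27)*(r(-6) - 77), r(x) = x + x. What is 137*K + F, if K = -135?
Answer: -17872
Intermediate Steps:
r(x) = 2*x
F = 623 (F = (-34 + 27)*(2*(-6) - 77) = -7*(-12 - 77) = -7*(-89) = 623)
137*K + F = 137*(-135) + 623 = -18495 + 623 = -17872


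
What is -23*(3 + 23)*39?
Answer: -23322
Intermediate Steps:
-23*(3 + 23)*39 = -23*26*39 = -598*39 = -23322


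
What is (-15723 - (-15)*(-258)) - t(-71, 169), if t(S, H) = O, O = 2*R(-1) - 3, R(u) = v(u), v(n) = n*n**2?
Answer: -19588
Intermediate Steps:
v(n) = n**3
R(u) = u**3
O = -5 (O = 2*(-1)**3 - 3 = 2*(-1) - 3 = -2 - 3 = -5)
t(S, H) = -5
(-15723 - (-15)*(-258)) - t(-71, 169) = (-15723 - (-15)*(-258)) - 1*(-5) = (-15723 - 1*3870) + 5 = (-15723 - 3870) + 5 = -19593 + 5 = -19588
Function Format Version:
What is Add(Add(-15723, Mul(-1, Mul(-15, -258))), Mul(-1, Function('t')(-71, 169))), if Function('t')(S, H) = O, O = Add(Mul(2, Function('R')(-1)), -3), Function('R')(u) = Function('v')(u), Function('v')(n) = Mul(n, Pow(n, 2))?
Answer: -19588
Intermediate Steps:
Function('v')(n) = Pow(n, 3)
Function('R')(u) = Pow(u, 3)
O = -5 (O = Add(Mul(2, Pow(-1, 3)), -3) = Add(Mul(2, -1), -3) = Add(-2, -3) = -5)
Function('t')(S, H) = -5
Add(Add(-15723, Mul(-1, Mul(-15, -258))), Mul(-1, Function('t')(-71, 169))) = Add(Add(-15723, Mul(-1, Mul(-15, -258))), Mul(-1, -5)) = Add(Add(-15723, Mul(-1, 3870)), 5) = Add(Add(-15723, -3870), 5) = Add(-19593, 5) = -19588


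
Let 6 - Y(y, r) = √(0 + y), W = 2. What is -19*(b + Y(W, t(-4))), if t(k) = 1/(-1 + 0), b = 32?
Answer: -722 + 19*√2 ≈ -695.13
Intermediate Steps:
t(k) = -1 (t(k) = 1/(-1) = -1)
Y(y, r) = 6 - √y (Y(y, r) = 6 - √(0 + y) = 6 - √y)
-19*(b + Y(W, t(-4))) = -19*(32 + (6 - √2)) = -19*(38 - √2) = -722 + 19*√2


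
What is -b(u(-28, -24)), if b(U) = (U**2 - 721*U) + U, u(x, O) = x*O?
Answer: 32256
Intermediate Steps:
u(x, O) = O*x
b(U) = U**2 - 720*U
-b(u(-28, -24)) = -(-24*(-28))*(-720 - 24*(-28)) = -672*(-720 + 672) = -672*(-48) = -1*(-32256) = 32256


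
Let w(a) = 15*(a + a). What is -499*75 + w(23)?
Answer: -36735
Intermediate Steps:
w(a) = 30*a (w(a) = 15*(2*a) = 30*a)
-499*75 + w(23) = -499*75 + 30*23 = -37425 + 690 = -36735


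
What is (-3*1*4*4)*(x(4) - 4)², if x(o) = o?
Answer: 0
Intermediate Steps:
(-3*1*4*4)*(x(4) - 4)² = (-3*1*4*4)*(4 - 4)² = -12*4*0² = -3*16*0 = -48*0 = 0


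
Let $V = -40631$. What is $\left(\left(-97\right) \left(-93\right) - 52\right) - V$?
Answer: $49600$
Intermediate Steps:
$\left(\left(-97\right) \left(-93\right) - 52\right) - V = \left(\left(-97\right) \left(-93\right) - 52\right) - -40631 = \left(9021 - 52\right) + 40631 = 8969 + 40631 = 49600$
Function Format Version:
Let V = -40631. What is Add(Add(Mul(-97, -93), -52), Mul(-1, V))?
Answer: 49600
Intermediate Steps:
Add(Add(Mul(-97, -93), -52), Mul(-1, V)) = Add(Add(Mul(-97, -93), -52), Mul(-1, -40631)) = Add(Add(9021, -52), 40631) = Add(8969, 40631) = 49600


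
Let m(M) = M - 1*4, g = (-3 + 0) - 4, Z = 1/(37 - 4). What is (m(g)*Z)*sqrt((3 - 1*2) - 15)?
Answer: -I*sqrt(14)/3 ≈ -1.2472*I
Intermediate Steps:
Z = 1/33 ≈ 0.030303
g = -7 (g = -3 - 4 = -7)
m(M) = -4 + M (m(M) = M - 4 = -4 + M)
(m(g)*Z)*sqrt((3 - 1*2) - 15) = ((-4 - 7)*(1/33))*sqrt((3 - 1*2) - 15) = (-11*1/33)*sqrt((3 - 2) - 15) = -sqrt(1 - 15)/3 = -I*sqrt(14)/3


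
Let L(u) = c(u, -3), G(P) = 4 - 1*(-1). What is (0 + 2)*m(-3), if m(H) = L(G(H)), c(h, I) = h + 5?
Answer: 20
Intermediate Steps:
c(h, I) = 5 + h
G(P) = 5 (G(P) = 4 + 1 = 5)
L(u) = 5 + u
m(H) = 10 (m(H) = 5 + 5 = 10)
(0 + 2)*m(-3) = (0 + 2)*10 = 2*10 = 20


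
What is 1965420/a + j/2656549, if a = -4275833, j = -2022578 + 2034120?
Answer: -5171882871094/11358959880317 ≈ -0.45531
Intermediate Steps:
j = 11542
1965420/a + j/2656549 = 1965420/(-4275833) + 11542/2656549 = 1965420*(-1/4275833) + 11542*(1/2656549) = -1965420/4275833 + 11542/2656549 = -5171882871094/11358959880317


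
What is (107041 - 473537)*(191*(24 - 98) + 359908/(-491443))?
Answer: 2545833410793920/491443 ≈ 5.1803e+9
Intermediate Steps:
(107041 - 473537)*(191*(24 - 98) + 359908/(-491443)) = -366496*(191*(-74) + 359908*(-1/491443)) = -366496*(-14134 - 359908/491443) = -366496*(-6946415270/491443) = 2545833410793920/491443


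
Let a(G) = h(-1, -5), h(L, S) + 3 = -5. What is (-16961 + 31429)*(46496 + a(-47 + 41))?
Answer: 672588384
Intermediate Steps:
h(L, S) = -8 (h(L, S) = -3 - 5 = -8)
a(G) = -8
(-16961 + 31429)*(46496 + a(-47 + 41)) = (-16961 + 31429)*(46496 - 8) = 14468*46488 = 672588384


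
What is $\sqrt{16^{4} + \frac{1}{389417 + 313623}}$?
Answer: $\frac{3 \sqrt{332759768185}}{6760} \approx 256.0$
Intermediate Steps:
$\sqrt{16^{4} + \frac{1}{389417 + 313623}} = \sqrt{65536 + \frac{1}{703040}} = \sqrt{\frac{46074429441}{703040}} = \frac{3 \sqrt{332759768185}}{6760}$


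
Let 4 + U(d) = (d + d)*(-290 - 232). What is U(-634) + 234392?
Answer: 896284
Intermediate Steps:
U(d) = -4 - 1044*d (U(d) = -4 + (d + d)*(-290 - 232) = -4 + (2*d)*(-522) = -4 - 1044*d)
U(-634) + 234392 = (-4 - 1044*(-634)) + 234392 = (-4 + 661896) + 234392 = 661892 + 234392 = 896284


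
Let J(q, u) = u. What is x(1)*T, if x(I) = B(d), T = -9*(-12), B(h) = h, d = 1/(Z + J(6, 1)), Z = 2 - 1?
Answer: 54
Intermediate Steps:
Z = 1
d = 1/2 (d = 1/(1 + 1) = 1/2 ≈ 0.50000)
T = 108
x(I) = 1/2
x(1)*T = (1/2)*108 = 54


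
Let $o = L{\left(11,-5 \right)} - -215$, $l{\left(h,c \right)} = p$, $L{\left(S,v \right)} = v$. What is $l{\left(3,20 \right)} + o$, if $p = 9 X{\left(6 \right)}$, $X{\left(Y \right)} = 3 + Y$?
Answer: $291$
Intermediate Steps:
$p = 81$ ($p = 9 \left(3 + 6\right) = 9 \cdot 9 = 81$)
$l{\left(h,c \right)} = 81$
$o = 210$ ($o = -5 - -215 = -5 + 215 = 210$)
$l{\left(3,20 \right)} + o = 81 + 210 = 291$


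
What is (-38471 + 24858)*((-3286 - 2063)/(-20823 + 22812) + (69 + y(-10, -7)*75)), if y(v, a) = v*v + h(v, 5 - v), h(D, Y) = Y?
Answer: -78442720807/663 ≈ -1.1831e+8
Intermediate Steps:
y(v, a) = 5 + v² - v (y(v, a) = v*v + (5 - v) = v² + (5 - v) = 5 + v² - v)
(-38471 + 24858)*((-3286 - 2063)/(-20823 + 22812) + (69 + y(-10, -7)*75)) = (-38471 + 24858)*((-3286 - 2063)/(-20823 + 22812) + (69 + (5 + (-10)² - 1*(-10))*75)) = -13613*(-5349/1989 + (69 + (5 + 100 + 10)*75)) = -13613*(-5349*1/1989 + (69 + 115*75)) = -13613*(-1783/663 + (69 + 8625)) = -13613*(-1783/663 + 8694) = -13613*5762339/663 = -78442720807/663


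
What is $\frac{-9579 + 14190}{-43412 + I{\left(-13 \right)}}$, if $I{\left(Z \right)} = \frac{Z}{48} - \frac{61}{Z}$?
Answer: $- \frac{2877264}{27086329} \approx -0.10623$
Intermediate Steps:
$I{\left(Z \right)} = - \frac{61}{Z} + \frac{Z}{48}$ ($I{\left(Z \right)} = Z \frac{1}{48} - \frac{61}{Z} = \frac{Z}{48} - \frac{61}{Z} = - \frac{61}{Z} + \frac{Z}{48}$)
$\frac{-9579 + 14190}{-43412 + I{\left(-13 \right)}} = \frac{-9579 + 14190}{-43412 + \left(- \frac{61}{-13} + \frac{1}{48} \left(-13\right)\right)} = \frac{4611}{-43412 - - \frac{2759}{624}} = \frac{4611}{-43412 + \left(\frac{61}{13} - \frac{13}{48}\right)} = \frac{4611}{-43412 + \frac{2759}{624}} = \frac{4611}{- \frac{27086329}{624}} = 4611 \left(- \frac{624}{27086329}\right) = - \frac{2877264}{27086329}$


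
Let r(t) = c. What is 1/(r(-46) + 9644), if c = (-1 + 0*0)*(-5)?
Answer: 1/9649 ≈ 0.00010364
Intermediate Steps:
c = 5 (c = (-1 + 0)*(-5) = -1*(-5) = 5)
r(t) = 5
1/(r(-46) + 9644) = 1/(5 + 9644) = 1/9649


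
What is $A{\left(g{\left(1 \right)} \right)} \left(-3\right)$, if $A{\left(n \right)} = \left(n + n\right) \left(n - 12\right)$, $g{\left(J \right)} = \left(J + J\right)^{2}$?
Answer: $192$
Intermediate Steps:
$g{\left(J \right)} = 4 J^{2}$ ($g{\left(J \right)} = \left(2 J\right)^{2} = 4 J^{2}$)
$A{\left(n \right)} = 2 n \left(-12 + n\right)$
$A{\left(g{\left(1 \right)} \right)} \left(-3\right) = 2 \cdot 4 \cdot 1^{2} \left(-12 + 4 \cdot 1^{2}\right) \left(-3\right) = 2 \cdot 4 \cdot 1 \left(-12 + 4 \cdot 1\right) \left(-3\right) = 2 \cdot 4 \left(-12 + 4\right) \left(-3\right) = 2 \cdot 4 \left(-8\right) \left(-3\right) = \left(-64\right) \left(-3\right) = 192$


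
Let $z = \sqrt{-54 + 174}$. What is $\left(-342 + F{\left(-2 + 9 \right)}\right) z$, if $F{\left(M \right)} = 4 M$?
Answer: $- 628 \sqrt{30} \approx -3439.7$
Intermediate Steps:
$z = 2 \sqrt{30}$ ($z = \sqrt{120} = 2 \sqrt{30} \approx 10.954$)
$\left(-342 + F{\left(-2 + 9 \right)}\right) z = \left(-342 + 4 \left(-2 + 9\right)\right) 2 \sqrt{30} = \left(-342 + 4 \cdot 7\right) 2 \sqrt{30} = \left(-342 + 28\right) 2 \sqrt{30} = - 314 \cdot 2 \sqrt{30} = - 628 \sqrt{30}$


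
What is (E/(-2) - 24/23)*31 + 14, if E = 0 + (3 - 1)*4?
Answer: -3274/23 ≈ -142.35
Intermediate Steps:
E = 8 (E = 0 + 2*4 = 0 + 8 = 8)
(E/(-2) - 24/23)*31 + 14 = (8/(-2) - 24/23)*31 + 14 = (8*(-1/2) - 24*1/23)*31 + 14 = (-4 - 24/23)*31 + 14 = -116/23*31 + 14 = -3596/23 + 14 = -3274/23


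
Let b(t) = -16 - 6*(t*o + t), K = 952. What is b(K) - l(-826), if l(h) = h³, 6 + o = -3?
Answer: 563605656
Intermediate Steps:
o = -9 (o = -6 - 3 = -9)
b(t) = -16 + 48*t (b(t) = -16 - 6*(t*(-9) + t) = -16 - 6*(-9*t + t) = -16 - (-48)*t = -16 + 48*t)
b(K) - l(-826) = (-16 + 48*952) - 1*(-826)³ = (-16 + 45696) - 1*(-563559976) = 45680 + 563559976 = 563605656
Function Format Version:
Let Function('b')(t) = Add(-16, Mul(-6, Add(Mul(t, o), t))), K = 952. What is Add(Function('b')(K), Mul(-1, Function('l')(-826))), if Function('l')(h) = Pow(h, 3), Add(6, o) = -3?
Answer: 563605656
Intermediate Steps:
o = -9 (o = Add(-6, -3) = -9)
Function('b')(t) = Add(-16, Mul(48, t)) (Function('b')(t) = Add(-16, Mul(-6, Add(Mul(t, -9), t))) = Add(-16, Mul(-6, Add(Mul(-9, t), t))) = Add(-16, Mul(-6, Mul(-8, t))) = Add(-16, Mul(48, t)))
Add(Function('b')(K), Mul(-1, Function('l')(-826))) = Add(Add(-16, Mul(48, 952)), Mul(-1, Pow(-826, 3))) = Add(Add(-16, 45696), Mul(-1, -563559976)) = Add(45680, 563559976) = 563605656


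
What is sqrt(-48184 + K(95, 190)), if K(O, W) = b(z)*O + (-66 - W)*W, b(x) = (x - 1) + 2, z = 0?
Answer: I*sqrt(96729) ≈ 311.01*I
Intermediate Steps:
b(x) = 1 + x (b(x) = (-1 + x) + 2 = 1 + x)
K(O, W) = O + W*(-66 - W) (K(O, W) = (1 + 0)*O + (-66 - W)*W = 1*O + W*(-66 - W) = O + W*(-66 - W))
sqrt(-48184 + K(95, 190)) = sqrt(-48184 + (95 - 1*190**2 - 66*190)) = sqrt(-48184 + (95 - 1*36100 - 12540)) = sqrt(-48184 + (95 - 36100 - 12540)) = sqrt(-48184 - 48545) = sqrt(-96729) = I*sqrt(96729)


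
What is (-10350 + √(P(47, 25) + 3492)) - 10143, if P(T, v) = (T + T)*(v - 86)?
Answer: -20493 + I*√2242 ≈ -20493.0 + 47.35*I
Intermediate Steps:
P(T, v) = 2*T*(-86 + v) (P(T, v) = (2*T)*(-86 + v) = 2*T*(-86 + v))
(-10350 + √(P(47, 25) + 3492)) - 10143 = (-10350 + √(2*47*(-86 + 25) + 3492)) - 10143 = (-10350 + √(2*47*(-61) + 3492)) - 10143 = (-10350 + √(-5734 + 3492)) - 10143 = (-10350 + √(-2242)) - 10143 = (-10350 + I*√2242) - 10143 = -20493 + I*√2242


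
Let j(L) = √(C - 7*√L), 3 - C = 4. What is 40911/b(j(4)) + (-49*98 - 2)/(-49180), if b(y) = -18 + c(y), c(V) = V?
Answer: (-502979127*I + 1201*√15)/(12295*(√15 + 18*I)) ≈ -2172.2 - 467.4*I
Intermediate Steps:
C = -1 (C = 3 - 1*4 = 3 - 4 = -1)
j(L) = √(-1 - 7*√L)
b(y) = -18 + y
40911/b(j(4)) + (-49*98 - 2)/(-49180) = 40911/(-18 + √(-1 - 7*√4)) + (-49*98 - 2)/(-49180) = 40911/(-18 + √(-1 - 7*2)) + (-4802 - 2)*(-1/49180) = 40911/(-18 + √(-1 - 14)) - 4804*(-1/49180) = 40911/(-18 + √(-15)) + 1201/12295 = 40911/(-18 + I*√15) + 1201/12295 = 1201/12295 + 40911/(-18 + I*√15)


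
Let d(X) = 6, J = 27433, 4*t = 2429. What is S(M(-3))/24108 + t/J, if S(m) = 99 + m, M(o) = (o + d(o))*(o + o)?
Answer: 200734/7873271 ≈ 0.025496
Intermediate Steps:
t = 2429/4 (t = (¼)*2429 = 2429/4 ≈ 607.25)
M(o) = 2*o*(6 + o) (M(o) = (o + 6)*(o + o) = (6 + o)*(2*o) = 2*o*(6 + o))
S(M(-3))/24108 + t/J = (99 + 2*(-3)*(6 - 3))/24108 + (2429/4)/27433 = (99 + 2*(-3)*3)*(1/24108) + (2429/4)*(1/27433) = (99 - 18)*(1/24108) + 347/15676 = 81*(1/24108) + 347/15676 = 27/8036 + 347/15676 = 200734/7873271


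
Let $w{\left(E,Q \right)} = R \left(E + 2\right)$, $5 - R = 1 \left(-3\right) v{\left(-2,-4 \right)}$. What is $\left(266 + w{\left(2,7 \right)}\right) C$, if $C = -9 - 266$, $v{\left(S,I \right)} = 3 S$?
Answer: $-58850$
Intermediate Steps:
$R = -13$ ($R = 5 - 1 \left(-3\right) 3 \left(-2\right) = 5 - \left(-3\right) \left(-6\right) = 5 - 18 = -13$)
$w{\left(E,Q \right)} = -26 - 13 E$ ($w{\left(E,Q \right)} = - 13 \left(E + 2\right) = - 13 \left(2 + E\right) = -26 - 13 E$)
$C = -275$ ($C = -9 - 266 = -275$)
$\left(266 + w{\left(2,7 \right)}\right) C = \left(266 - 52\right) \left(-275\right) = 214 \left(-275\right) = -58850$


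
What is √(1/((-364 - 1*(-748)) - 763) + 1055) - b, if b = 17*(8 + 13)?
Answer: -357 + 2*√37885219/379 ≈ -324.52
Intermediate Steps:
b = 357 (b = 17*21 = 357)
√(1/((-364 - 1*(-748)) - 763) + 1055) - b = √(1/((-364 - 1*(-748)) - 763) + 1055) - 1*357 = √(1/((-364 + 748) - 763) + 1055) - 357 = √(1/(384 - 763) + 1055) - 357 = √(1/(-379) + 1055) - 357 = √(-1/379 + 1055) - 357 = √(399844/379) - 357 = 2*√37885219/379 - 357 = -357 + 2*√37885219/379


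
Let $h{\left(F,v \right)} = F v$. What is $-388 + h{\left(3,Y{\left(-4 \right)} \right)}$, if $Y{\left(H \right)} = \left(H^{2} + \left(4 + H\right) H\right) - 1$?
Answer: $-343$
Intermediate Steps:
$Y{\left(H \right)} = -1 + H^{2} + H \left(4 + H\right)$ ($Y{\left(H \right)} = \left(H^{2} + H \left(4 + H\right)\right) - 1 = -1 + H^{2} + H \left(4 + H\right)$)
$-388 + h{\left(3,Y{\left(-4 \right)} \right)} = -388 + 3 \left(-1 + 2 \left(-4\right)^{2} + 4 \left(-4\right)\right) = -388 + 3 \left(-1 + 2 \cdot 16 - 16\right) = -388 + 3 \left(-1 + 32 - 16\right) = -388 + 3 \cdot 15 = -388 + 45 = -343$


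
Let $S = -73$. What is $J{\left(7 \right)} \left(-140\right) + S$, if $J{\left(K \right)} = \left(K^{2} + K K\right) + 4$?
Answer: $-14353$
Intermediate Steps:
$J{\left(K \right)} = 4 + 2 K^{2}$ ($J{\left(K \right)} = \left(K^{2} + K^{2}\right) + 4 = 2 K^{2} + 4 = 4 + 2 K^{2}$)
$J{\left(7 \right)} \left(-140\right) + S = \left(4 + 2 \cdot 7^{2}\right) \left(-140\right) - 73 = \left(4 + 2 \cdot 49\right) \left(-140\right) - 73 = \left(4 + 98\right) \left(-140\right) - 73 = 102 \left(-140\right) - 73 = -14280 - 73 = -14353$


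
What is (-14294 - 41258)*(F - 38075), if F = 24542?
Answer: 751785216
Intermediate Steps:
(-14294 - 41258)*(F - 38075) = (-14294 - 41258)*(24542 - 38075) = -55552*(-13533) = 751785216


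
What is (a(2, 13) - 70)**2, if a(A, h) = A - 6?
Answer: 5476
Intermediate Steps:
a(A, h) = -6 + A
(a(2, 13) - 70)**2 = ((-6 + 2) - 70)**2 = (-4 - 70)**2 = (-74)**2 = 5476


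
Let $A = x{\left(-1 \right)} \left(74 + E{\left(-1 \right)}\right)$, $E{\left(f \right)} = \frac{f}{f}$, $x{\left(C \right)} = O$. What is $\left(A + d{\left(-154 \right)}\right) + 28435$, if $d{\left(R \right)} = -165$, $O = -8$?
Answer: $27670$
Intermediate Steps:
$x{\left(C \right)} = -8$
$E{\left(f \right)} = 1$
$A = -600$ ($A = - 8 \left(74 + 1\right) = \left(-8\right) 75 = -600$)
$\left(A + d{\left(-154 \right)}\right) + 28435 = \left(-600 - 165\right) + 28435 = -765 + 28435 = 27670$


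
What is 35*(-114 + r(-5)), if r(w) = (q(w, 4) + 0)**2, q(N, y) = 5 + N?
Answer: -3990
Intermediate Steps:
r(w) = (5 + w)**2 (r(w) = ((5 + w) + 0)**2 = (5 + w)**2)
35*(-114 + r(-5)) = 35*(-114 + (5 - 5)**2) = 35*(-114 + 0**2) = 35*(-114 + 0) = 35*(-114) = -3990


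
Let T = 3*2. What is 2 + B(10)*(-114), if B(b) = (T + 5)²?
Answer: -13792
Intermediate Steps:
T = 6
B(b) = 121 (B(b) = (6 + 5)² = 11² = 121)
2 + B(10)*(-114) = 2 + 121*(-114) = 2 - 13794 = -13792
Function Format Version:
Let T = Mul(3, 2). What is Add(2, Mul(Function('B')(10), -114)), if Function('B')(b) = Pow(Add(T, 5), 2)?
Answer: -13792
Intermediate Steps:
T = 6
Function('B')(b) = 121 (Function('B')(b) = Pow(Add(6, 5), 2) = Pow(11, 2) = 121)
Add(2, Mul(Function('B')(10), -114)) = Add(2, Mul(121, -114)) = Add(2, -13794) = -13792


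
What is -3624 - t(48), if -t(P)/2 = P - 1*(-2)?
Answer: -3524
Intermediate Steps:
t(P) = -4 - 2*P (t(P) = -2*(P - 1*(-2)) = -2*(P + 2) = -2*(2 + P) = -4 - 2*P)
-3624 - t(48) = -3624 - (-4 - 2*48) = -3624 - (-4 - 96) = -3624 - 1*(-100) = -3624 + 100 = -3524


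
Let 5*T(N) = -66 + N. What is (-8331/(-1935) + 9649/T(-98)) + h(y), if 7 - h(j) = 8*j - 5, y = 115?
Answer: -126710837/105780 ≈ -1197.9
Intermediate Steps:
T(N) = -66/5 + N/5 (T(N) = (-66 + N)/5 = -66/5 + N/5)
h(j) = 12 - 8*j (h(j) = 7 - (8*j - 5) = 7 - (-5 + 8*j) = 7 + (5 - 8*j) = 12 - 8*j)
(-8331/(-1935) + 9649/T(-98)) + h(y) = (-8331/(-1935) + 9649/(-66/5 + (⅕)*(-98))) + (12 - 8*115) = (-8331*(-1/1935) + 9649/(-66/5 - 98/5)) + (12 - 920) = (2777/645 + 9649/(-164/5)) - 908 = (2777/645 + 9649*(-5/164)) - 908 = (2777/645 - 48245/164) - 908 = -30662597/105780 - 908 = -126710837/105780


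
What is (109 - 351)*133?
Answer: -32186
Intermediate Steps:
(109 - 351)*133 = -242*133 = -32186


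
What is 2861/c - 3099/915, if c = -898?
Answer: -1800239/273890 ≈ -6.5729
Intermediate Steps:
2861/c - 3099/915 = 2861/(-898) - 3099/915 = 2861*(-1/898) - 3099*1/915 = -2861/898 - 1033/305 = -1800239/273890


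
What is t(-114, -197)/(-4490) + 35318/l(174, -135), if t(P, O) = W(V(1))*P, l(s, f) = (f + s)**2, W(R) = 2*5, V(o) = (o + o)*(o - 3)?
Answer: 16031176/682929 ≈ 23.474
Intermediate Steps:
V(o) = 2*o*(-3 + o) (V(o) = (2*o)*(-3 + o) = 2*o*(-3 + o))
W(R) = 10
t(P, O) = 10*P
t(-114, -197)/(-4490) + 35318/l(174, -135) = (10*(-114))/(-4490) + 35318/((-135 + 174)**2) = -1140*(-1/4490) + 35318/(39**2) = 114/449 + 35318/1521 = 16031176/682929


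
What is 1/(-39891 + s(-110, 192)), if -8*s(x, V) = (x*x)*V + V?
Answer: -1/330315 ≈ -3.0274e-6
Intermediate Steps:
s(x, V) = -V/8 - V*x**2/8 (s(x, V) = -((x*x)*V + V)/8 = -(x**2*V + V)/8 = -(V*x**2 + V)/8 = -(V + V*x**2)/8 = -V/8 - V*x**2/8)
1/(-39891 + s(-110, 192)) = 1/(-39891 - 1/8*192*(1 + (-110)**2)) = 1/(-39891 - 1/8*192*(1 + 12100)) = 1/(-39891 - 1/8*192*12101) = 1/(-39891 - 290424) = 1/(-330315) = -1/330315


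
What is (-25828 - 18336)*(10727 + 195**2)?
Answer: -2153083328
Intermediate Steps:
(-25828 - 18336)*(10727 + 195**2) = -44164*(10727 + 38025) = -44164*48752 = -2153083328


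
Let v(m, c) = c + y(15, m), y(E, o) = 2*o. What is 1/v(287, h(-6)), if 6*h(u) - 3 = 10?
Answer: 6/3457 ≈ 0.0017356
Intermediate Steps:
h(u) = 13/6 (h(u) = ½ + (⅙)*10 = ½ + 5/3 = 13/6)
v(m, c) = c + 2*m
1/v(287, h(-6)) = 1/(13/6 + 2*287) = 1/(13/6 + 574) = 1/(3457/6) = 6/3457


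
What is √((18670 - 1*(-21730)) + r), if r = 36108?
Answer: 2*√19127 ≈ 276.60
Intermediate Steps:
√((18670 - 1*(-21730)) + r) = √((18670 - 1*(-21730)) + 36108) = √((18670 + 21730) + 36108) = √(40400 + 36108) = √76508 = 2*√19127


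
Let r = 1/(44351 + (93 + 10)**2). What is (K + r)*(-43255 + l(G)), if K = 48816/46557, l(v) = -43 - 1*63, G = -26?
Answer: -12926270223893/284308080 ≈ -45466.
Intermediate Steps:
l(v) = -106 (l(v) = -43 - 63 = -106)
r = 1/54960 (r = 1/(44351 + 103**2) = 1/(44351 + 10609) = 1/54960 ≈ 1.8195e-5)
K = 5424/5173 (K = 48816*(1/46557) = 5424/5173 ≈ 1.0485)
(K + r)*(-43255 + l(G)) = (5424/5173 + 1/54960)*(-43255 - 106) = (298108213/284308080)*(-43361) = -12926270223893/284308080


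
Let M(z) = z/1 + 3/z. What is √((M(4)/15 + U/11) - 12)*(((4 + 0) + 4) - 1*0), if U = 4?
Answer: 4*I*√1232715/165 ≈ 26.916*I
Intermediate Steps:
M(z) = z + 3/z (M(z) = z*1 + 3/z = z + 3/z)
√((M(4)/15 + U/11) - 12)*(((4 + 0) + 4) - 1*0) = √(((4 + 3/4)/15 + 4/11) - 12)*(((4 + 0) + 4) - 1*0) = √(((4 + 3*(¼))*(1/15) + 4*(1/11)) - 12)*((4 + 4) + 0) = √(((4 + ¾)*(1/15) + 4/11) - 12)*(8 + 0) = √(((19/4)*(1/15) + 4/11) - 12)*8 = √((19/60 + 4/11) - 12)*8 = √(449/660 - 12)*8 = √(-7471/660)*8 = (I*√1232715/330)*8 = 4*I*√1232715/165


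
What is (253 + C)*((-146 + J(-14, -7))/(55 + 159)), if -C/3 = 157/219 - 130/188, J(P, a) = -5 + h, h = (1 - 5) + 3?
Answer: -65951394/367117 ≈ -179.65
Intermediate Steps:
h = -1 (h = -4 + 3 = -1)
J(P, a) = -6 (J(P, a) = -5 - 1 = -6)
C = -523/6862 (C = -3*(157/219 - 130/188) = -3*(157*(1/219) - 130*1/188) = -3*(157/219 - 65/94) = -3*523/20586 = -523/6862 ≈ -0.076217)
(253 + C)*((-146 + J(-14, -7))/(55 + 159)) = (253 - 523/6862)*((-146 - 6)/(55 + 159)) = 1735563*(-152/214)/6862 = 1735563*(-152*1/214)/6862 = (1735563/6862)*(-76/107) = -65951394/367117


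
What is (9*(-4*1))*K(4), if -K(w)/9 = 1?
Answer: 324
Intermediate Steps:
K(w) = -9 (K(w) = -9*1 = -9)
(9*(-4*1))*K(4) = (9*(-4*1))*(-9) = (9*(-4))*(-9) = -36*(-9) = 324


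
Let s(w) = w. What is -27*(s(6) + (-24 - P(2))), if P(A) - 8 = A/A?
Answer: 729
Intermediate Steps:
P(A) = 9 (P(A) = 8 + A/A = 8 + 1 = 9)
-27*(s(6) + (-24 - P(2))) = -27*(6 + (-24 - 1*9)) = -27*(6 + (-24 - 9)) = -27*(6 - 33) = -27*(-27) = 729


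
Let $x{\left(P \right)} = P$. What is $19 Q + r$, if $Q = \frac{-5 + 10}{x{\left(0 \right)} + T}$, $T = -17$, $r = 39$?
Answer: $\frac{568}{17} \approx 33.412$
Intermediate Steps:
$Q = - \frac{5}{17}$ ($Q = \frac{-5 + 10}{0 - 17} = \frac{5}{-17} = 5 \left(- \frac{1}{17}\right) = - \frac{5}{17} \approx -0.29412$)
$19 Q + r = 19 \left(- \frac{5}{17}\right) + 39 = - \frac{95}{17} + 39 = \frac{568}{17}$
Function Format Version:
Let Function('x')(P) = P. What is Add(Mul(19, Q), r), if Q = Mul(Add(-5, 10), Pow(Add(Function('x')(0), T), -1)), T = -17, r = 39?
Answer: Rational(568, 17) ≈ 33.412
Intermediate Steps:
Q = Rational(-5, 17) (Q = Mul(Add(-5, 10), Pow(Add(0, -17), -1)) = Mul(5, Pow(-17, -1)) = Mul(5, Rational(-1, 17)) = Rational(-5, 17) ≈ -0.29412)
Add(Mul(19, Q), r) = Add(Mul(19, Rational(-5, 17)), 39) = Add(Rational(-95, 17), 39) = Rational(568, 17)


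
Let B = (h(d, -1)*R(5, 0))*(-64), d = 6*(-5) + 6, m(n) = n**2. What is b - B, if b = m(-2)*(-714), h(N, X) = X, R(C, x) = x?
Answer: -2856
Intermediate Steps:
d = -24 (d = -30 + 6 = -24)
b = -2856 (b = (-2)**2*(-714) = 4*(-714) = -2856)
B = 0 (B = -1*0*(-64) = 0*(-64) = 0)
b - B = -2856 - 1*0 = -2856 + 0 = -2856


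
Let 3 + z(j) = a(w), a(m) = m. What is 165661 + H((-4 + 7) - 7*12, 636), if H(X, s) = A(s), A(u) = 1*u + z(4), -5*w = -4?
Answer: 831474/5 ≈ 1.6629e+5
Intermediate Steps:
w = ⅘ (w = -⅕*(-4) = ⅘ ≈ 0.80000)
z(j) = -11/5 (z(j) = -3 + ⅘ = -11/5)
A(u) = -11/5 + u (A(u) = 1*u - 11/5 = u - 11/5 = -11/5 + u)
H(X, s) = -11/5 + s
165661 + H((-4 + 7) - 7*12, 636) = 165661 + (-11/5 + 636) = 165661 + 3169/5 = 831474/5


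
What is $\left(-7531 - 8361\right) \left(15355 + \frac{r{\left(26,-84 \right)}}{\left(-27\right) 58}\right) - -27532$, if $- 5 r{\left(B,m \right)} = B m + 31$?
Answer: $- \frac{32938617358}{135} \approx -2.4399 \cdot 10^{8}$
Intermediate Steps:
$r{\left(B,m \right)} = - \frac{31}{5} - \frac{B m}{5}$ ($r{\left(B,m \right)} = - \frac{B m + 31}{5} = - \frac{31 + B m}{5} = - \frac{31}{5} - \frac{B m}{5}$)
$\left(-7531 - 8361\right) \left(15355 + \frac{r{\left(26,-84 \right)}}{\left(-27\right) 58}\right) - -27532 = \left(-7531 - 8361\right) \left(15355 + \frac{- \frac{31}{5} - \frac{26}{5} \left(-84\right)}{\left(-27\right) 58}\right) - -27532 = - 15892 \left(15355 + \frac{- \frac{31}{5} + \frac{2184}{5}}{-1566}\right) + 27532 = - 15892 \left(15355 + \frac{2153}{5} \left(- \frac{1}{1566}\right)\right) + 27532 = - 15892 \left(15355 - \frac{2153}{7830}\right) + 27532 = \left(-15892\right) \frac{120227497}{7830} + 27532 = - \frac{32942334178}{135} + 27532 = - \frac{32938617358}{135}$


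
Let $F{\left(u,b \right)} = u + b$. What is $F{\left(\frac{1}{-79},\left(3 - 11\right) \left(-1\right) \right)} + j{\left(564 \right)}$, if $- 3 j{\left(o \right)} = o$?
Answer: $- \frac{14221}{79} \approx -180.01$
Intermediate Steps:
$j{\left(o \right)} = - \frac{o}{3}$
$F{\left(u,b \right)} = b + u$
$F{\left(\frac{1}{-79},\left(3 - 11\right) \left(-1\right) \right)} + j{\left(564 \right)} = \left(\left(3 - 11\right) \left(-1\right) + \frac{1}{-79}\right) - 188 = \left(\left(-8\right) \left(-1\right) - \frac{1}{79}\right) - 188 = \left(8 - \frac{1}{79}\right) - 188 = \frac{631}{79} - 188 = - \frac{14221}{79}$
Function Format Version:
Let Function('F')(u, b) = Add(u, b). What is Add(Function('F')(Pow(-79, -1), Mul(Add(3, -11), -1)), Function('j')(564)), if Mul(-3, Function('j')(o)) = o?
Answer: Rational(-14221, 79) ≈ -180.01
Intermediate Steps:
Function('j')(o) = Mul(Rational(-1, 3), o)
Function('F')(u, b) = Add(b, u)
Add(Function('F')(Pow(-79, -1), Mul(Add(3, -11), -1)), Function('j')(564)) = Add(Add(Mul(Add(3, -11), -1), Pow(-79, -1)), Mul(Rational(-1, 3), 564)) = Add(Add(Mul(-8, -1), Rational(-1, 79)), -188) = Add(Add(8, Rational(-1, 79)), -188) = Add(Rational(631, 79), -188) = Rational(-14221, 79)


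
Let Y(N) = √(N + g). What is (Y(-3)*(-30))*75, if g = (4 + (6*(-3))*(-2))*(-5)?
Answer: -2250*I*√203 ≈ -32058.0*I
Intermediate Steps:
g = -200 (g = (4 - 18*(-2))*(-5) = (4 + 36)*(-5) = 40*(-5) = -200)
Y(N) = √(-200 + N) (Y(N) = √(N - 200) = √(-200 + N))
(Y(-3)*(-30))*75 = (√(-200 - 3)*(-30))*75 = (√(-203)*(-30))*75 = ((I*√203)*(-30))*75 = -30*I*√203*75 = -2250*I*√203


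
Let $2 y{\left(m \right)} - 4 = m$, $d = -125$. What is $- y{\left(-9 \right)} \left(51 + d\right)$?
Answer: $-185$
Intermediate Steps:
$y{\left(m \right)} = 2 + \frac{m}{2}$
$- y{\left(-9 \right)} \left(51 + d\right) = - \left(2 + \frac{1}{2} \left(-9\right)\right) \left(51 - 125\right) = - \left(2 - \frac{9}{2}\right) \left(-74\right) = - \frac{\left(-5\right) \left(-74\right)}{2} = \left(-1\right) 185 = -185$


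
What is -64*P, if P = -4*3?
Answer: 768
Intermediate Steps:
P = -12
-64*P = -64*(-12) = 768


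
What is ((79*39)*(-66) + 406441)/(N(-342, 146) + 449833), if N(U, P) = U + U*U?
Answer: 40619/113291 ≈ 0.35854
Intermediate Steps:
N(U, P) = U + U²
((79*39)*(-66) + 406441)/(N(-342, 146) + 449833) = ((79*39)*(-66) + 406441)/(-342*(1 - 342) + 449833) = (3081*(-66) + 406441)/(-342*(-341) + 449833) = (-203346 + 406441)/(116622 + 449833) = 203095/566455 = 203095*(1/566455) = 40619/113291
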